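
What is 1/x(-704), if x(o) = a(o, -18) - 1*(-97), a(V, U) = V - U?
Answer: -1/589 ≈ -0.0016978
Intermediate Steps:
x(o) = 115 + o (x(o) = (o - 1*(-18)) - 1*(-97) = (o + 18) + 97 = (18 + o) + 97 = 115 + o)
1/x(-704) = 1/(115 - 704) = 1/(-589) = -1/589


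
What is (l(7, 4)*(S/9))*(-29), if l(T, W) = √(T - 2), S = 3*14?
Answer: -406*√5/3 ≈ -302.61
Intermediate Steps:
S = 42
l(T, W) = √(-2 + T)
(l(7, 4)*(S/9))*(-29) = (√(-2 + 7)*(42/9))*(-29) = (√5*(42*(⅑)))*(-29) = (√5*(14/3))*(-29) = (14*√5/3)*(-29) = -406*√5/3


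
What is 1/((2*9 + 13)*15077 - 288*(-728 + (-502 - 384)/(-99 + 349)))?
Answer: 125/84758959 ≈ 1.4748e-6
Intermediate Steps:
1/((2*9 + 13)*15077 - 288*(-728 + (-502 - 384)/(-99 + 349))) = 1/((18 + 13)*15077 - 288*(-728 - 886/250)) = 1/(31*15077 - 288*(-728 - 886*1/250)) = 1/(467387 - 288*(-728 - 443/125)) = 1/(467387 - 288*(-91443/125)) = 1/(467387 + 26335584/125) = 1/(84758959/125) = 125/84758959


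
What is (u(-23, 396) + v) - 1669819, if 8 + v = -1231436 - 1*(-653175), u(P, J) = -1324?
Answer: -2249412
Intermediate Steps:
v = -578269 (v = -8 + (-1231436 - 1*(-653175)) = -8 + (-1231436 + 653175) = -8 - 578261 = -578269)
(u(-23, 396) + v) - 1669819 = (-1324 - 578269) - 1669819 = -579593 - 1669819 = -2249412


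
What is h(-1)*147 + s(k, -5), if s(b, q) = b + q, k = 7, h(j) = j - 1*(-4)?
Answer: 443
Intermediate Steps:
h(j) = 4 + j (h(j) = j + 4 = 4 + j)
h(-1)*147 + s(k, -5) = (4 - 1)*147 + (7 - 5) = 3*147 + 2 = 441 + 2 = 443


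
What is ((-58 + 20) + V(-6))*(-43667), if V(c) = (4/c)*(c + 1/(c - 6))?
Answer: 26680537/18 ≈ 1.4823e+6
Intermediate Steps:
V(c) = 4*(c + 1/(-6 + c))/c (V(c) = (4/c)*(c + 1/(-6 + c)) = 4*(c + 1/(-6 + c))/c)
((-58 + 20) + V(-6))*(-43667) = ((-58 + 20) + 4*(1 + (-6)**2 - 6*(-6))/(-6*(-6 - 6)))*(-43667) = (-38 + 4*(-1/6)*(1 + 36 + 36)/(-12))*(-43667) = (-38 + 4*(-1/6)*(-1/12)*73)*(-43667) = (-38 + 73/18)*(-43667) = -611/18*(-43667) = 26680537/18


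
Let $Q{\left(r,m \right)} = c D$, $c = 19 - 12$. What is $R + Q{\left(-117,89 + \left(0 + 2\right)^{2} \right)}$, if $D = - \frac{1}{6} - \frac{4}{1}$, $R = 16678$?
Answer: $\frac{99893}{6} \approx 16649.0$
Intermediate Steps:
$D = - \frac{25}{6}$ ($D = \left(-1\right) \frac{1}{6} - 4 = - \frac{1}{6} - 4 = - \frac{25}{6} \approx -4.1667$)
$c = 7$ ($c = 19 - 12 = 7$)
$Q{\left(r,m \right)} = - \frac{175}{6}$ ($Q{\left(r,m \right)} = 7 \left(- \frac{25}{6}\right) = - \frac{175}{6}$)
$R + Q{\left(-117,89 + \left(0 + 2\right)^{2} \right)} = 16678 - \frac{175}{6} = \frac{99893}{6}$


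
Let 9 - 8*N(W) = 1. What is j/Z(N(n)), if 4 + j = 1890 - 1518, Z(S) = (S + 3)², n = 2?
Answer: 23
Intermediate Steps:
N(W) = 1 (N(W) = 9/8 - ⅛*1 = 9/8 - ⅛ = 1)
Z(S) = (3 + S)²
j = 368 (j = -4 + (1890 - 1518) = -4 + 372 = 368)
j/Z(N(n)) = 368/((3 + 1)²) = 368/(4²) = 368/16 = 368*(1/16) = 23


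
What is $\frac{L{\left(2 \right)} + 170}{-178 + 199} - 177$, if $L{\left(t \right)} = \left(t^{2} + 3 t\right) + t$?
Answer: $- \frac{505}{3} \approx -168.33$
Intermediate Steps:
$L{\left(t \right)} = t^{2} + 4 t$
$\frac{L{\left(2 \right)} + 170}{-178 + 199} - 177 = \frac{2 \left(4 + 2\right) + 170}{-178 + 199} - 177 = \frac{2 \cdot 6 + 170}{21} - 177 = \left(12 + 170\right) \frac{1}{21} - 177 = 182 \cdot \frac{1}{21} - 177 = \frac{26}{3} - 177 = - \frac{505}{3}$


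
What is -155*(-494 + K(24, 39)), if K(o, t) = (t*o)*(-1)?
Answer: 221650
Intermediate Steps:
K(o, t) = -o*t (K(o, t) = (o*t)*(-1) = -o*t)
-155*(-494 + K(24, 39)) = -155*(-494 - 1*24*39) = -155*(-494 - 936) = -155*(-1430) = 221650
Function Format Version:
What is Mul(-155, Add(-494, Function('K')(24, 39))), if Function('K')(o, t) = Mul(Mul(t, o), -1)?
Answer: 221650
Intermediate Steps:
Function('K')(o, t) = Mul(-1, o, t) (Function('K')(o, t) = Mul(Mul(o, t), -1) = Mul(-1, o, t))
Mul(-155, Add(-494, Function('K')(24, 39))) = Mul(-155, Add(-494, Mul(-1, 24, 39))) = Mul(-155, Add(-494, -936)) = Mul(-155, -1430) = 221650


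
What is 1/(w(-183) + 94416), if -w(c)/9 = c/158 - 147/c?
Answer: 9638/910012197 ≈ 1.0591e-5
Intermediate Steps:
w(c) = 1323/c - 9*c/158 (w(c) = -9*(c/158 - 147/c) = -9*(-147/c + c/158) = 1323/c - 9*c/158)
1/(w(-183) + 94416) = 1/((1323/(-183) - 9/158*(-183)) + 94416) = 1/((1323*(-1/183) + 1647/158) + 94416) = 1/((-441/61 + 1647/158) + 94416) = 1/(30789/9638 + 94416) = 1/(910012197/9638) = 9638/910012197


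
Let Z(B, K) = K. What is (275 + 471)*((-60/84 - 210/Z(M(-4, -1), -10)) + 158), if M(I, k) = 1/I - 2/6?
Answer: 931008/7 ≈ 1.3300e+5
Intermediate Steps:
M(I, k) = -1/3 + 1/I (M(I, k) = 1/I - 2*1/6 = 1/I - 1/3 = -1/3 + 1/I)
(275 + 471)*((-60/84 - 210/Z(M(-4, -1), -10)) + 158) = (275 + 471)*((-60/84 - 210/(-10)) + 158) = 746*((-60*1/84 - 210*(-1/10)) + 158) = 746*((-5/7 + 21) + 158) = 746*(142/7 + 158) = 746*(1248/7) = 931008/7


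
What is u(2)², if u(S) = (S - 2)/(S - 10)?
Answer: 0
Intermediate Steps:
u(S) = (-2 + S)/(-10 + S)
u(2)² = ((-2 + 2)/(-10 + 2))² = (0/(-8))² = (-⅛*0)² = 0² = 0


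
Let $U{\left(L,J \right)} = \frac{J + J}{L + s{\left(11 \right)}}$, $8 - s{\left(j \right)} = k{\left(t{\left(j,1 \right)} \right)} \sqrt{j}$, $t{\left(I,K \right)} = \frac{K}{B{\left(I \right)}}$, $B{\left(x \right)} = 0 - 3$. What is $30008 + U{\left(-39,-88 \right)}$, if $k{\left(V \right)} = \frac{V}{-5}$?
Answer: $\frac{3244688656}{108107} - \frac{1320 \sqrt{11}}{108107} \approx 30014.0$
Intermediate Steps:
$B{\left(x \right)} = -3$ ($B{\left(x \right)} = 0 - 3 = -3$)
$t{\left(I,K \right)} = - \frac{K}{3}$ ($t{\left(I,K \right)} = \frac{K}{-3} = K \left(- \frac{1}{3}\right) = - \frac{K}{3}$)
$k{\left(V \right)} = - \frac{V}{5}$ ($k{\left(V \right)} = V \left(- \frac{1}{5}\right) = - \frac{V}{5}$)
$s{\left(j \right)} = 8 - \frac{\sqrt{j}}{15}$ ($s{\left(j \right)} = 8 - - \frac{\left(- \frac{1}{3}\right) 1}{5} \sqrt{j} = 8 - \left(- \frac{1}{5}\right) \left(- \frac{1}{3}\right) \sqrt{j} = 8 - \frac{\sqrt{j}}{15}$)
$U{\left(L,J \right)} = \frac{2 J}{8 + L - \frac{\sqrt{11}}{15}}$ ($U{\left(L,J \right)} = \frac{J + J}{L + \left(8 - \frac{\sqrt{11}}{15}\right)} = \frac{2 J}{8 + L - \frac{\sqrt{11}}{15}}$)
$30008 + U{\left(-39,-88 \right)} = 30008 + 30 \left(-88\right) \frac{1}{120 - \sqrt{11} + 15 \left(-39\right)} = 30008 + 30 \left(-88\right) \frac{1}{120 - \sqrt{11} - 585} = 30008 + 30 \left(-88\right) \frac{1}{-465 - \sqrt{11}} = 30008 - \frac{2640}{-465 - \sqrt{11}}$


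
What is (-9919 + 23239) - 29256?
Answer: -15936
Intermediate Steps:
(-9919 + 23239) - 29256 = 13320 - 29256 = -15936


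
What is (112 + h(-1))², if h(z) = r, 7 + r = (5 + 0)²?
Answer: 16900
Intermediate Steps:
r = 18 (r = -7 + (5 + 0)² = -7 + 5² = -7 + 25 = 18)
h(z) = 18
(112 + h(-1))² = (112 + 18)² = 130² = 16900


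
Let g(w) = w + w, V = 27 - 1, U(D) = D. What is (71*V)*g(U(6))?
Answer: 22152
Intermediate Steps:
V = 26
g(w) = 2*w
(71*V)*g(U(6)) = (71*26)*(2*6) = 1846*12 = 22152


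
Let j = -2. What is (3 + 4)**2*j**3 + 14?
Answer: -378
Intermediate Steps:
(3 + 4)**2*j**3 + 14 = (3 + 4)**2*(-2)**3 + 14 = 7**2*(-8) + 14 = 49*(-8) + 14 = -392 + 14 = -378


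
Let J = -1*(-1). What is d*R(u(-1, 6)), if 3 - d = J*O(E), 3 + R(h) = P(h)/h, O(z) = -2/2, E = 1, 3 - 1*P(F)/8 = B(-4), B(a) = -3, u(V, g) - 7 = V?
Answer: 20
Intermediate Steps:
u(V, g) = 7 + V
J = 1
P(F) = 48 (P(F) = 24 - 8*(-3) = 24 + 24 = 48)
O(z) = -1 (O(z) = -2*½ = -1)
R(h) = -3 + 48/h
d = 4 (d = 3 - (-1) = 3 - 1*(-1) = 3 + 1 = 4)
d*R(u(-1, 6)) = 4*(-3 + 48/(7 - 1)) = 4*(-3 + 48/6) = 4*(-3 + 48*(⅙)) = 4*(-3 + 8) = 4*5 = 20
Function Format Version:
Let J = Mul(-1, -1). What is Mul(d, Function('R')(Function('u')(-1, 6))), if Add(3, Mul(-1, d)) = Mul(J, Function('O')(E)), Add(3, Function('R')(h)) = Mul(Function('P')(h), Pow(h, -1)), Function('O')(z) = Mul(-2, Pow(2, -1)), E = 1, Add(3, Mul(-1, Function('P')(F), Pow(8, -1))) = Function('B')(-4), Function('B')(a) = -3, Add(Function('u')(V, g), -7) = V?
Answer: 20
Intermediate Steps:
Function('u')(V, g) = Add(7, V)
J = 1
Function('P')(F) = 48 (Function('P')(F) = Add(24, Mul(-8, -3)) = Add(24, 24) = 48)
Function('O')(z) = -1 (Function('O')(z) = Mul(-2, Rational(1, 2)) = -1)
Function('R')(h) = Add(-3, Mul(48, Pow(h, -1)))
d = 4 (d = Add(3, Mul(-1, Mul(1, -1))) = Add(3, Mul(-1, -1)) = Add(3, 1) = 4)
Mul(d, Function('R')(Function('u')(-1, 6))) = Mul(4, Add(-3, Mul(48, Pow(Add(7, -1), -1)))) = Mul(4, Add(-3, Mul(48, Pow(6, -1)))) = Mul(4, Add(-3, Mul(48, Rational(1, 6)))) = Mul(4, Add(-3, 8)) = Mul(4, 5) = 20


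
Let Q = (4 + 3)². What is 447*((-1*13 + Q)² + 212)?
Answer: 674076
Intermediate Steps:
Q = 49 (Q = 7² = 49)
447*((-1*13 + Q)² + 212) = 447*((-1*13 + 49)² + 212) = 447*((-13 + 49)² + 212) = 447*(36² + 212) = 447*(1296 + 212) = 447*1508 = 674076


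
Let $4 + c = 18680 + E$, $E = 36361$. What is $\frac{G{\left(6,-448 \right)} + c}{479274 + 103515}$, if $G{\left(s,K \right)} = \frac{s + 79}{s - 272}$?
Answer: $\frac{4879919}{51673958} \approx 0.094437$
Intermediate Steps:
$G{\left(s,K \right)} = \frac{79 + s}{-272 + s}$
$c = 55037$ ($c = -4 + \left(18680 + 36361\right) = -4 + 55041 = 55037$)
$\frac{G{\left(6,-448 \right)} + c}{479274 + 103515} = \frac{\frac{79 + 6}{-272 + 6} + 55037}{479274 + 103515} = \frac{\frac{1}{-266} \cdot 85 + 55037}{582789} = \left(\left(- \frac{1}{266}\right) 85 + 55037\right) \frac{1}{582789} = \left(- \frac{85}{266} + 55037\right) \frac{1}{582789} = \frac{14639757}{266} \cdot \frac{1}{582789} = \frac{4879919}{51673958}$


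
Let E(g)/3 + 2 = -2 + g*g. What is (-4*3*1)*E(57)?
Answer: -116820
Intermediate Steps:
E(g) = -12 + 3*g² (E(g) = -6 + 3*(-2 + g*g) = -6 + 3*(-2 + g²) = -6 + (-6 + 3*g²) = -12 + 3*g²)
(-4*3*1)*E(57) = (-4*3*1)*(-12 + 3*57²) = (-12*1)*(-12 + 3*3249) = -12*(-12 + 9747) = -12*9735 = -116820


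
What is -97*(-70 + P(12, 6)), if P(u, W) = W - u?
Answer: 7372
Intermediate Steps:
-97*(-70 + P(12, 6)) = -97*(-70 + (6 - 1*12)) = -97*(-70 + (6 - 12)) = -97*(-70 - 6) = -97*(-76) = 7372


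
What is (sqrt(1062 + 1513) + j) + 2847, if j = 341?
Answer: 3188 + 5*sqrt(103) ≈ 3238.7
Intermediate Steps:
(sqrt(1062 + 1513) + j) + 2847 = (sqrt(1062 + 1513) + 341) + 2847 = (sqrt(2575) + 341) + 2847 = (5*sqrt(103) + 341) + 2847 = (341 + 5*sqrt(103)) + 2847 = 3188 + 5*sqrt(103)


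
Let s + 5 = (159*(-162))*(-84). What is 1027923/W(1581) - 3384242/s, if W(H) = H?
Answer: 739577529013/1140252509 ≈ 648.61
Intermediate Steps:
s = 2163667 (s = -5 + (159*(-162))*(-84) = -5 - 25758*(-84) = -5 + 2163672 = 2163667)
1027923/W(1581) - 3384242/s = 1027923/1581 - 3384242/2163667 = 1027923*(1/1581) - 3384242*1/2163667 = 342641/527 - 3384242/2163667 = 739577529013/1140252509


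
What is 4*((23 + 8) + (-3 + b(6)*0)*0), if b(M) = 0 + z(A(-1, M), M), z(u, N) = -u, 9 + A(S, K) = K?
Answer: 124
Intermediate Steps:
A(S, K) = -9 + K
b(M) = 9 - M (b(M) = 0 - (-9 + M) = 0 + (9 - M) = 9 - M)
4*((23 + 8) + (-3 + b(6)*0)*0) = 4*((23 + 8) + (-3 + (9 - 1*6)*0)*0) = 4*(31 + (-3 + (9 - 6)*0)*0) = 4*(31 + (-3 + 3*0)*0) = 4*(31 + (-3 + 0)*0) = 4*(31 - 3*0) = 4*(31 + 0) = 4*31 = 124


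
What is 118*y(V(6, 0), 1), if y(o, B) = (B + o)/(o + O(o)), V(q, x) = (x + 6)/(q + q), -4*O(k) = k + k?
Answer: 708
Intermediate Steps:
O(k) = -k/2 (O(k) = -(k + k)/4 = -k/2)
V(q, x) = (6 + x)/(2*q) (V(q, x) = (6 + x)/((2*q)) = (6 + x)*(1/(2*q)) = (6 + x)/(2*q))
y(o, B) = 2*(B + o)/o (y(o, B) = (B + o)/(o - o/2) = (B + o)/((o/2)) = (B + o)*(2/o) = 2*(B + o)/o)
118*y(V(6, 0), 1) = 118*(2 + 2*1/((½)*(6 + 0)/6)) = 118*(2 + 2*1/((½)*(⅙)*6)) = 118*(2 + 2*1/(½)) = 118*(2 + 2*1*2) = 118*(2 + 4) = 118*6 = 708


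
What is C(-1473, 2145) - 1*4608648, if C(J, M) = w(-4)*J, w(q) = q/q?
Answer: -4610121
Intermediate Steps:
w(q) = 1
C(J, M) = J (C(J, M) = 1*J = J)
C(-1473, 2145) - 1*4608648 = -1473 - 1*4608648 = -1473 - 4608648 = -4610121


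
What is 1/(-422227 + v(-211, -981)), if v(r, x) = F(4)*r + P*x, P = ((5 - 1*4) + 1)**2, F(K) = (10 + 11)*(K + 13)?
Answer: -1/501478 ≈ -1.9941e-6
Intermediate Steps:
F(K) = 273 + 21*K (F(K) = 21*(13 + K) = 273 + 21*K)
P = 4 (P = ((5 - 4) + 1)**2 = (1 + 1)**2 = 2**2 = 4)
v(r, x) = 4*x + 357*r (v(r, x) = (273 + 21*4)*r + 4*x = (273 + 84)*r + 4*x = 357*r + 4*x = 4*x + 357*r)
1/(-422227 + v(-211, -981)) = 1/(-422227 + (4*(-981) + 357*(-211))) = 1/(-422227 + (-3924 - 75327)) = 1/(-422227 - 79251) = 1/(-501478) = -1/501478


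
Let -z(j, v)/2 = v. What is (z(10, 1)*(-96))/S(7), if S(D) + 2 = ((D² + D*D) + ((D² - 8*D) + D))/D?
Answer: 16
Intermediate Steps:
z(j, v) = -2*v
S(D) = -2 + (-7*D + 3*D²)/D (S(D) = -2 + ((D² + D*D) + ((D² - 8*D) + D))/D = -2 + ((D² + D²) + (D² - 7*D))/D = -2 + (2*D² + (D² - 7*D))/D = -2 + (-7*D + 3*D²)/D)
(z(10, 1)*(-96))/S(7) = (-2*1*(-96))/(-9 + 3*7) = (-2*(-96))/(-9 + 21) = 192/12 = 192*(1/12) = 16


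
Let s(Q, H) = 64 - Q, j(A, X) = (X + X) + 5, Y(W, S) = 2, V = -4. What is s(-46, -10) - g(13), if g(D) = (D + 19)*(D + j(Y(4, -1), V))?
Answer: -210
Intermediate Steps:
j(A, X) = 5 + 2*X (j(A, X) = 2*X + 5 = 5 + 2*X)
g(D) = (-3 + D)*(19 + D) (g(D) = (D + 19)*(D + (5 + 2*(-4))) = (19 + D)*(D + (5 - 8)) = (19 + D)*(D - 3) = (19 + D)*(-3 + D) = (-3 + D)*(19 + D))
s(-46, -10) - g(13) = (64 - 1*(-46)) - (-57 + 13² + 16*13) = (64 + 46) - (-57 + 169 + 208) = 110 - 1*320 = 110 - 320 = -210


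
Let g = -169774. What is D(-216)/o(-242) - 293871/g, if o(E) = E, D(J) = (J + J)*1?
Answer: 6566325/1867514 ≈ 3.5161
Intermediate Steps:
D(J) = 2*J (D(J) = (2*J)*1 = 2*J)
D(-216)/o(-242) - 293871/g = (2*(-216))/(-242) - 293871/(-169774) = -432*(-1/242) - 293871*(-1/169774) = 216/121 + 293871/169774 = 6566325/1867514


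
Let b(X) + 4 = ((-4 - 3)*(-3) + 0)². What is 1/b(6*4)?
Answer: 1/437 ≈ 0.0022883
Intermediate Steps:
b(X) = 437 (b(X) = -4 + ((-4 - 3)*(-3) + 0)² = -4 + (-7*(-3) + 0)² = -4 + (21 + 0)² = -4 + 21² = -4 + 441 = 437)
1/b(6*4) = 1/437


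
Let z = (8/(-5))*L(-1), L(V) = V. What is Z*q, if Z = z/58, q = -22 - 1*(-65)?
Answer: 172/145 ≈ 1.1862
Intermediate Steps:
q = 43 (q = -22 + 65 = 43)
z = 8/5 (z = (8/(-5))*(-1) = (8*(-⅕))*(-1) = -8/5*(-1) = 8/5 ≈ 1.6000)
Z = 4/145 (Z = (8/5)/58 = (8/5)*(1/58) = 4/145 ≈ 0.027586)
Z*q = (4/145)*43 = 172/145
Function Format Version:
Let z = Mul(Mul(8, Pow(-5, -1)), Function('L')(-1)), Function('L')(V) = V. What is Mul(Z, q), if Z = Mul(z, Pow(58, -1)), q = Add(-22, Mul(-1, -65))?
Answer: Rational(172, 145) ≈ 1.1862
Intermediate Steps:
q = 43 (q = Add(-22, 65) = 43)
z = Rational(8, 5) (z = Mul(Mul(8, Pow(-5, -1)), -1) = Mul(Mul(8, Rational(-1, 5)), -1) = Mul(Rational(-8, 5), -1) = Rational(8, 5) ≈ 1.6000)
Z = Rational(4, 145) (Z = Mul(Rational(8, 5), Pow(58, -1)) = Mul(Rational(8, 5), Rational(1, 58)) = Rational(4, 145) ≈ 0.027586)
Mul(Z, q) = Mul(Rational(4, 145), 43) = Rational(172, 145)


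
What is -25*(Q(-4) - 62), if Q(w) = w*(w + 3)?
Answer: 1450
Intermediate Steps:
Q(w) = w*(3 + w)
-25*(Q(-4) - 62) = -25*(-4*(3 - 4) - 62) = -25*(-4*(-1) - 62) = -25*(4 - 62) = -25*(-58) = 1450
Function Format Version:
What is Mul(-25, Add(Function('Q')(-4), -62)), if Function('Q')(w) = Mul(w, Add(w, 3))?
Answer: 1450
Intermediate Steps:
Function('Q')(w) = Mul(w, Add(3, w))
Mul(-25, Add(Function('Q')(-4), -62)) = Mul(-25, Add(Mul(-4, Add(3, -4)), -62)) = Mul(-25, Add(Mul(-4, -1), -62)) = Mul(-25, Add(4, -62)) = Mul(-25, -58) = 1450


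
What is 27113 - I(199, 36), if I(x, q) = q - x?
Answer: 27276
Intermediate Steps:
27113 - I(199, 36) = 27113 - (36 - 1*199) = 27113 - (36 - 199) = 27113 - 1*(-163) = 27113 + 163 = 27276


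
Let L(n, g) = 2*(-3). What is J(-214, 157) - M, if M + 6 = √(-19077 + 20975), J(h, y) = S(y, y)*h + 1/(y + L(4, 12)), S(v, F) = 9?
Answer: -289919/151 - √1898 ≈ -1963.6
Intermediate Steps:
L(n, g) = -6
J(h, y) = 1/(-6 + y) + 9*h (J(h, y) = 9*h + 1/(y - 6) = 9*h + 1/(-6 + y) = 1/(-6 + y) + 9*h)
M = -6 + √1898 (M = -6 + √(-19077 + 20975) = -6 + √1898 ≈ 37.566)
J(-214, 157) - M = (1 - 54*(-214) + 9*(-214)*157)/(-6 + 157) - (-6 + √1898) = (1 + 11556 - 302382)/151 + (6 - √1898) = (1/151)*(-290825) + (6 - √1898) = -290825/151 + (6 - √1898) = -289919/151 - √1898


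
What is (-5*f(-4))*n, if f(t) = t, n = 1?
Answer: 20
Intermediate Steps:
(-5*f(-4))*n = -5*(-4)*1 = 20*1 = 20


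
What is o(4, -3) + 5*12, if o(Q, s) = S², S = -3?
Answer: 69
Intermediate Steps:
o(Q, s) = 9 (o(Q, s) = (-3)² = 9)
o(4, -3) + 5*12 = 9 + 5*12 = 9 + 60 = 69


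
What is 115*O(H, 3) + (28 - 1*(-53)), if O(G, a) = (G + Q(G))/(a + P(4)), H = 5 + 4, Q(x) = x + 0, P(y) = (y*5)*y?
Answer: 8793/83 ≈ 105.94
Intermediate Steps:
P(y) = 5*y² (P(y) = (5*y)*y = 5*y²)
Q(x) = x
H = 9
O(G, a) = 2*G/(80 + a) (O(G, a) = (G + G)/(a + 5*4²) = (2*G)/(a + 5*16) = (2*G)/(a + 80) = (2*G)/(80 + a) = 2*G/(80 + a))
115*O(H, 3) + (28 - 1*(-53)) = 115*(2*9/(80 + 3)) + (28 - 1*(-53)) = 115*(2*9/83) + (28 + 53) = 115*(2*9*(1/83)) + 81 = 115*(18/83) + 81 = 2070/83 + 81 = 8793/83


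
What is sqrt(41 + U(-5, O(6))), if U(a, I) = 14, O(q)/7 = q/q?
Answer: sqrt(55) ≈ 7.4162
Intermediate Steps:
O(q) = 7 (O(q) = 7*(q/q) = 7*1 = 7)
sqrt(41 + U(-5, O(6))) = sqrt(41 + 14) = sqrt(55)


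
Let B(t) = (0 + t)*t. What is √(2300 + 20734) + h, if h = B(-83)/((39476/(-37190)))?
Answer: -128100955/19738 + √23034 ≈ -6338.3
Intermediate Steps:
B(t) = t² (B(t) = t*t = t²)
h = -128100955/19738 (h = (-83)²/((39476/(-37190))) = 6889/((39476*(-1/37190))) = 6889/(-19738/18595) = 6889*(-18595/19738) = -128100955/19738 ≈ -6490.1)
√(2300 + 20734) + h = √(2300 + 20734) - 128100955/19738 = √23034 - 128100955/19738 = -128100955/19738 + √23034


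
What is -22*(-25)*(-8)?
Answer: -4400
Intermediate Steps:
-22*(-25)*(-8) = 550*(-8) = -4400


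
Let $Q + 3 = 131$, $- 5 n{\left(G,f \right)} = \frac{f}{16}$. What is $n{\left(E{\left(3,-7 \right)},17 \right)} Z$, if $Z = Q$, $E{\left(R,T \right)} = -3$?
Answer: $- \frac{136}{5} \approx -27.2$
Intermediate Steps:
$n{\left(G,f \right)} = - \frac{f}{80}$ ($n{\left(G,f \right)} = - \frac{f \frac{1}{16}}{5} = - \frac{\frac{1}{16} f}{5} = - \frac{f}{80}$)
$Q = 128$ ($Q = -3 + 131 = 128$)
$Z = 128$
$n{\left(E{\left(3,-7 \right)},17 \right)} Z = \left(- \frac{1}{80}\right) 17 \cdot 128 = \left(- \frac{17}{80}\right) 128 = - \frac{136}{5}$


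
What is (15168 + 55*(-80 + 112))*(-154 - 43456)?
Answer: -738230080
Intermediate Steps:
(15168 + 55*(-80 + 112))*(-154 - 43456) = (15168 + 55*32)*(-43610) = (15168 + 1760)*(-43610) = 16928*(-43610) = -738230080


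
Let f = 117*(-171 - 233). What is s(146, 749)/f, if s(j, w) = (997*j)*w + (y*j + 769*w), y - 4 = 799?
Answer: -109719157/47268 ≈ -2321.2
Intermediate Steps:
y = 803 (y = 4 + 799 = 803)
f = -47268 (f = 117*(-404) = -47268)
s(j, w) = 769*w + 803*j + 997*j*w (s(j, w) = (997*j)*w + (803*j + 769*w) = 997*j*w + (769*w + 803*j) = 769*w + 803*j + 997*j*w)
s(146, 749)/f = (769*749 + 803*146 + 997*146*749)/(-47268) = (575981 + 117238 + 109025938)*(-1/47268) = 109719157*(-1/47268) = -109719157/47268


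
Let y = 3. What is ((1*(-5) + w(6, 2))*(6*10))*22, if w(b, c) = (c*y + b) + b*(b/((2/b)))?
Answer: 151800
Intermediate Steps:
w(b, c) = b + b**3/2 + 3*c (w(b, c) = (c*3 + b) + b*(b/((2/b))) = (3*c + b) + b*(b*(b/2)) = (b + 3*c) + b*(b**2/2) = (b + 3*c) + b**3/2 = b + b**3/2 + 3*c)
((1*(-5) + w(6, 2))*(6*10))*22 = ((1*(-5) + (6 + (1/2)*6**3 + 3*2))*(6*10))*22 = ((-5 + (6 + (1/2)*216 + 6))*60)*22 = ((-5 + (6 + 108 + 6))*60)*22 = ((-5 + 120)*60)*22 = (115*60)*22 = 6900*22 = 151800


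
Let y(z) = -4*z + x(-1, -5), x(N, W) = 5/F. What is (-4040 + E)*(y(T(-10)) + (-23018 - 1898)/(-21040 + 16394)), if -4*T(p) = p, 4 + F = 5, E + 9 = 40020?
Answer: 30323553/2323 ≈ 13054.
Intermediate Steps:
E = 40011 (E = -9 + 40020 = 40011)
F = 1 (F = -4 + 5 = 1)
x(N, W) = 5 (x(N, W) = 5/1 = 5*1 = 5)
T(p) = -p/4
y(z) = 5 - 4*z (y(z) = -4*z + 5 = 5 - 4*z)
(-4040 + E)*(y(T(-10)) + (-23018 - 1898)/(-21040 + 16394)) = (-4040 + 40011)*((5 - (-1)*(-10)) + (-23018 - 1898)/(-21040 + 16394)) = 35971*((5 - 4*5/2) - 24916/(-4646)) = 35971*((5 - 10) - 24916*(-1/4646)) = 35971*(-5 + 12458/2323) = 35971*(843/2323) = 30323553/2323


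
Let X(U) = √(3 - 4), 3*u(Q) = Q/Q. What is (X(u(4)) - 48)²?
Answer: (48 - I)² ≈ 2303.0 - 96.0*I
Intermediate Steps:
u(Q) = ⅓ (u(Q) = (Q/Q)/3 = (⅓)*1 = ⅓)
X(U) = I (X(U) = √(-1) = I)
(X(u(4)) - 48)² = (I - 48)² = (-48 + I)²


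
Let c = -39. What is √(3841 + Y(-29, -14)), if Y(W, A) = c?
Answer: √3802 ≈ 61.660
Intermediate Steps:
Y(W, A) = -39
√(3841 + Y(-29, -14)) = √(3841 - 39) = √3802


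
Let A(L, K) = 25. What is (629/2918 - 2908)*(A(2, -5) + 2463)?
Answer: -10555234260/1459 ≈ -7.2346e+6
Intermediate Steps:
(629/2918 - 2908)*(A(2, -5) + 2463) = (629/2918 - 2908)*(25 + 2463) = (629*(1/2918) - 2908)*2488 = (629/2918 - 2908)*2488 = -8484915/2918*2488 = -10555234260/1459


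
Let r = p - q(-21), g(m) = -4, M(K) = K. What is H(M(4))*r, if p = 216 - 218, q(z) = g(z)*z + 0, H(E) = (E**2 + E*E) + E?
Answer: -3096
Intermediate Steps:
H(E) = E + 2*E**2 (H(E) = (E**2 + E**2) + E = 2*E**2 + E = E + 2*E**2)
q(z) = -4*z (q(z) = -4*z + 0 = -4*z)
p = -2
r = -86 (r = -2 - (-4)*(-21) = -2 - 1*84 = -2 - 84 = -86)
H(M(4))*r = (4*(1 + 2*4))*(-86) = (4*(1 + 8))*(-86) = (4*9)*(-86) = 36*(-86) = -3096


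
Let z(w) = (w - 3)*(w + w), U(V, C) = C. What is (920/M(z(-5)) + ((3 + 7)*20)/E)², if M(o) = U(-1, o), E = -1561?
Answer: 1260463009/9746884 ≈ 129.32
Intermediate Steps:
z(w) = 2*w*(-3 + w) (z(w) = (-3 + w)*(2*w) = 2*w*(-3 + w))
M(o) = o
(920/M(z(-5)) + ((3 + 7)*20)/E)² = (920/((2*(-5)*(-3 - 5))) + ((3 + 7)*20)/(-1561))² = (920/((2*(-5)*(-8))) + (10*20)*(-1/1561))² = (920/80 + 200*(-1/1561))² = (920*(1/80) - 200/1561)² = (23/2 - 200/1561)² = (35503/3122)² = 1260463009/9746884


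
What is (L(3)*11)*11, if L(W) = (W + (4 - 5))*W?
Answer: 726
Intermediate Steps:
L(W) = W*(-1 + W) (L(W) = (W - 1)*W = (-1 + W)*W = W*(-1 + W))
(L(3)*11)*11 = ((3*(-1 + 3))*11)*11 = ((3*2)*11)*11 = (6*11)*11 = 66*11 = 726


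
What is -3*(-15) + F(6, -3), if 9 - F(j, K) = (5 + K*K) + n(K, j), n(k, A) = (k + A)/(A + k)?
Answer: 39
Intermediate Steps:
n(k, A) = 1 (n(k, A) = (A + k)/(A + k) = 1)
F(j, K) = 3 - K² (F(j, K) = 9 - ((5 + K*K) + 1) = 9 - ((5 + K²) + 1) = 9 - (6 + K²) = 9 + (-6 - K²) = 3 - K²)
-3*(-15) + F(6, -3) = -3*(-15) + (3 - 1*(-3)²) = 45 + (3 - 1*9) = 45 + (3 - 9) = 45 - 6 = 39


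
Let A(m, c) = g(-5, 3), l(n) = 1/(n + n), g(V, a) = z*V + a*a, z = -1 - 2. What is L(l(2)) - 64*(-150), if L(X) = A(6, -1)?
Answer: 9624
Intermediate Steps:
z = -3
g(V, a) = a² - 3*V (g(V, a) = -3*V + a*a = -3*V + a² = a² - 3*V)
l(n) = 1/(2*n)
A(m, c) = 24 (A(m, c) = 3² - 3*(-5) = 9 + 15 = 24)
L(X) = 24
L(l(2)) - 64*(-150) = 24 - 64*(-150) = 24 + 9600 = 9624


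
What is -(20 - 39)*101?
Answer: 1919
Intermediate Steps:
-(20 - 39)*101 = -(-19)*101 = -1*(-1919) = 1919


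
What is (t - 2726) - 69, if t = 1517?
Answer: -1278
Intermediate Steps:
(t - 2726) - 69 = (1517 - 2726) - 69 = -1209 - 69 = -1278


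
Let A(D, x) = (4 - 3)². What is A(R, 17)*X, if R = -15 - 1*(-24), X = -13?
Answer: -13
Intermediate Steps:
R = 9 (R = -15 + 24 = 9)
A(D, x) = 1 (A(D, x) = 1² = 1)
A(R, 17)*X = 1*(-13) = -13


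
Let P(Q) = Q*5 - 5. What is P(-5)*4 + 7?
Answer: -113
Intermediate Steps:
P(Q) = -5 + 5*Q (P(Q) = 5*Q - 5 = -5 + 5*Q)
P(-5)*4 + 7 = (-5 + 5*(-5))*4 + 7 = (-5 - 25)*4 + 7 = -30*4 + 7 = -120 + 7 = -113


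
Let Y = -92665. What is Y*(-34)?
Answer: 3150610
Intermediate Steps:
Y*(-34) = -92665*(-34) = 3150610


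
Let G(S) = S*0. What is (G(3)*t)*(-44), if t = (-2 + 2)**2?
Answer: 0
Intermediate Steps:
G(S) = 0
t = 0 (t = 0**2 = 0)
(G(3)*t)*(-44) = (0*0)*(-44) = 0*(-44) = 0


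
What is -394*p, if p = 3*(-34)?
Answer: 40188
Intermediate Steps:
p = -102
-394*p = -394*(-102) = 40188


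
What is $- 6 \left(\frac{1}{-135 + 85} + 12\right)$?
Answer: $- \frac{1797}{25} \approx -71.88$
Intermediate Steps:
$- 6 \left(\frac{1}{-135 + 85} + 12\right) = - 6 \left(\frac{1}{-50} + 12\right) = - 6 \left(- \frac{1}{50} + 12\right) = \left(-6\right) \frac{599}{50} = - \frac{1797}{25}$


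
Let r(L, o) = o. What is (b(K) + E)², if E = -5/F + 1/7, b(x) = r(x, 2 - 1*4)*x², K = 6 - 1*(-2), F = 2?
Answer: 3330625/196 ≈ 16993.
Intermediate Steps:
K = 8 (K = 6 + 2 = 8)
b(x) = -2*x² (b(x) = (2 - 1*4)*x² = (2 - 4)*x² = -2*x²)
E = -33/14 (E = -5/2 + 1/7 = -5*½ + 1*(⅐) = -5/2 + ⅐ = -33/14 ≈ -2.3571)
(b(K) + E)² = (-2*8² - 33/14)² = (-2*64 - 33/14)² = (-128 - 33/14)² = (-1825/14)² = 3330625/196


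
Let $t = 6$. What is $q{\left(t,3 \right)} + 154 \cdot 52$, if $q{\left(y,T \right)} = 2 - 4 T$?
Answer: $7998$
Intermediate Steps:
$q{\left(t,3 \right)} + 154 \cdot 52 = \left(2 - 12\right) + 154 \cdot 52 = \left(2 - 12\right) + 8008 = -10 + 8008 = 7998$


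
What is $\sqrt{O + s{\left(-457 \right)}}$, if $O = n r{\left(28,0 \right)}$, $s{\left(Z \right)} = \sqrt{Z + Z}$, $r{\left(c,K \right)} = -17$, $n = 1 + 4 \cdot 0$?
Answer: $\sqrt{-17 + i \sqrt{914}} \approx 2.9736 + 5.0835 i$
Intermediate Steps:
$n = 1$ ($n = 1 + 0 = 1$)
$s{\left(Z \right)} = \sqrt{2} \sqrt{Z}$ ($s{\left(Z \right)} = \sqrt{2 Z} = \sqrt{2} \sqrt{Z}$)
$O = -17$ ($O = 1 \left(-17\right) = -17$)
$\sqrt{O + s{\left(-457 \right)}} = \sqrt{-17 + \sqrt{2} \sqrt{-457}} = \sqrt{-17 + \sqrt{2} i \sqrt{457}} = \sqrt{-17 + i \sqrt{914}}$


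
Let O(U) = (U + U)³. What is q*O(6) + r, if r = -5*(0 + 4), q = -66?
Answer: -114068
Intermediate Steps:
r = -20 (r = -5*4 = -20)
O(U) = 8*U³ (O(U) = (2*U)³ = 8*U³)
q*O(6) + r = -528*6³ - 20 = -528*216 - 20 = -66*1728 - 20 = -114048 - 20 = -114068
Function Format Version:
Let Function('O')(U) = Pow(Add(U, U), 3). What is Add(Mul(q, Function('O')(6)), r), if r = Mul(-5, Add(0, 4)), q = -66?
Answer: -114068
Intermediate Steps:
r = -20 (r = Mul(-5, 4) = -20)
Function('O')(U) = Mul(8, Pow(U, 3)) (Function('O')(U) = Pow(Mul(2, U), 3) = Mul(8, Pow(U, 3)))
Add(Mul(q, Function('O')(6)), r) = Add(Mul(-66, Mul(8, Pow(6, 3))), -20) = Add(Mul(-66, Mul(8, 216)), -20) = Add(Mul(-66, 1728), -20) = Add(-114048, -20) = -114068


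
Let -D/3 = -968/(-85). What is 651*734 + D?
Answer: 40612986/85 ≈ 4.7780e+5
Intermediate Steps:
D = -2904/85 (D = -(-2904)/(-85) = -(-2904)*(-1)/85 = -3*968/85 = -2904/85 ≈ -34.165)
651*734 + D = 651*734 - 2904/85 = 477834 - 2904/85 = 40612986/85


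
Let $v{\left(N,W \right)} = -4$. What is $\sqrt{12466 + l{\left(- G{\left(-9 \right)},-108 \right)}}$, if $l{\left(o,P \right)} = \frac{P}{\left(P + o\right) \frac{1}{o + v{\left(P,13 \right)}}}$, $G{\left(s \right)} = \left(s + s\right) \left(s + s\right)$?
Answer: $12 \sqrt{86} \approx 111.28$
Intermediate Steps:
$G{\left(s \right)} = 4 s^{2}$ ($G{\left(s \right)} = 2 s 2 s = 4 s^{2}$)
$l{\left(o,P \right)} = \frac{P \left(-4 + o\right)}{P + o}$ ($l{\left(o,P \right)} = \frac{P}{\left(P + o\right) \frac{1}{o - 4}} = \frac{P}{\left(P + o\right) \frac{1}{-4 + o}} = \frac{P}{\frac{1}{-4 + o} \left(P + o\right)} = P \frac{-4 + o}{P + o} = \frac{P \left(-4 + o\right)}{P + o}$)
$\sqrt{12466 + l{\left(- G{\left(-9 \right)},-108 \right)}} = \sqrt{12466 - \frac{108 \left(-4 - 4 \left(-9\right)^{2}\right)}{-108 - 4 \left(-9\right)^{2}}} = \sqrt{12466 - \frac{108 \left(-4 - 4 \cdot 81\right)}{-108 - 4 \cdot 81}} = \sqrt{12466 - \frac{108 \left(-4 - 324\right)}{-108 - 324}} = \sqrt{12466 - 108 \frac{1}{-432} \left(-328\right)} = \sqrt{12466 - \left(- \frac{1}{4}\right) \left(-328\right)} = \sqrt{12466 - 82} = \sqrt{12384} = 12 \sqrt{86}$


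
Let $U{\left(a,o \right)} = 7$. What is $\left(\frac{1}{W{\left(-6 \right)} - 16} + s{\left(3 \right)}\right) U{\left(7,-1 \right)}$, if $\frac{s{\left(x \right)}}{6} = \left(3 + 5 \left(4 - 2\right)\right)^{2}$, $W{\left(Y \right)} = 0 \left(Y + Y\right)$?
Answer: $\frac{113561}{16} \approx 7097.6$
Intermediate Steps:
$W{\left(Y \right)} = 0$ ($W{\left(Y \right)} = 0 \cdot 2 Y = 0$)
$s{\left(x \right)} = 1014$ ($s{\left(x \right)} = 6 \left(3 + 5 \left(4 - 2\right)\right)^{2} = 6 \left(3 + 5 \cdot 2\right)^{2} = 6 \left(3 + 10\right)^{2} = 6 \cdot 13^{2} = 6 \cdot 169 = 1014$)
$\left(\frac{1}{W{\left(-6 \right)} - 16} + s{\left(3 \right)}\right) U{\left(7,-1 \right)} = \left(\frac{1}{0 - 16} + 1014\right) 7 = \left(\frac{1}{-16} + 1014\right) 7 = \left(- \frac{1}{16} + 1014\right) 7 = \frac{16223}{16} \cdot 7 = \frac{113561}{16}$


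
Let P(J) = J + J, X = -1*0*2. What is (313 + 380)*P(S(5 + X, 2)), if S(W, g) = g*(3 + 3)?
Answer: 16632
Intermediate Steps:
X = 0 (X = 0*2 = 0)
S(W, g) = 6*g (S(W, g) = g*6 = 6*g)
P(J) = 2*J
(313 + 380)*P(S(5 + X, 2)) = (313 + 380)*(2*(6*2)) = 693*(2*12) = 693*24 = 16632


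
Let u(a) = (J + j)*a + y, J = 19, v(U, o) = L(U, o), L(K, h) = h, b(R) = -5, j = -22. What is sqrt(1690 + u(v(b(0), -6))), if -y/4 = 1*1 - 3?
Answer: 2*sqrt(429) ≈ 41.425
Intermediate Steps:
v(U, o) = o
y = 8 (y = -4*(1*1 - 3) = -4*(1 - 3) = -4*(-2) = 8)
u(a) = 8 - 3*a (u(a) = (19 - 22)*a + 8 = -3*a + 8 = 8 - 3*a)
sqrt(1690 + u(v(b(0), -6))) = sqrt(1690 + (8 - 3*(-6))) = sqrt(1690 + (8 + 18)) = sqrt(1690 + 26) = sqrt(1716) = 2*sqrt(429)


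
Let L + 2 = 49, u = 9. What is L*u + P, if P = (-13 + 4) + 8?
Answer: 422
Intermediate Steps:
P = -1 (P = -9 + 8 = -1)
L = 47 (L = -2 + 49 = 47)
L*u + P = 47*9 - 1 = 423 - 1 = 422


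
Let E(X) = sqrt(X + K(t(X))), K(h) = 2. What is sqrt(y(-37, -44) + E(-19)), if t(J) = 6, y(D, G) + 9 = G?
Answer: sqrt(-53 + I*sqrt(17)) ≈ 0.28296 + 7.2856*I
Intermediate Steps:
y(D, G) = -9 + G
E(X) = sqrt(2 + X) (E(X) = sqrt(X + 2) = sqrt(2 + X))
sqrt(y(-37, -44) + E(-19)) = sqrt((-9 - 44) + sqrt(2 - 19)) = sqrt(-53 + sqrt(-17)) = sqrt(-53 + I*sqrt(17))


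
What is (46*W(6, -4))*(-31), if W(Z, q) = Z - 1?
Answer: -7130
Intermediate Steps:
W(Z, q) = -1 + Z
(46*W(6, -4))*(-31) = (46*(-1 + 6))*(-31) = (46*5)*(-31) = 230*(-31) = -7130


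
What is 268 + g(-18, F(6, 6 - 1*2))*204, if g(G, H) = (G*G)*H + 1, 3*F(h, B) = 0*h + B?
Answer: 88600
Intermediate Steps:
F(h, B) = B/3 (F(h, B) = (0*h + B)/3 = (0 + B)/3 = B/3)
g(G, H) = 1 + H*G² (g(G, H) = G²*H + 1 = H*G² + 1 = 1 + H*G²)
268 + g(-18, F(6, 6 - 1*2))*204 = 268 + (1 + ((6 - 1*2)/3)*(-18)²)*204 = 268 + (1 + ((6 - 2)/3)*324)*204 = 268 + (1 + ((⅓)*4)*324)*204 = 268 + (1 + (4/3)*324)*204 = 268 + (1 + 432)*204 = 268 + 433*204 = 268 + 88332 = 88600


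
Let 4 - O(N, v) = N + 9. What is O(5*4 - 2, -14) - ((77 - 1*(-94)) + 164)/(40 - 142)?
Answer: -2011/102 ≈ -19.716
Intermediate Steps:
O(N, v) = -5 - N (O(N, v) = 4 - (N + 9) = 4 - (9 + N) = 4 + (-9 - N) = -5 - N)
O(5*4 - 2, -14) - ((77 - 1*(-94)) + 164)/(40 - 142) = (-5 - (5*4 - 2)) - ((77 - 1*(-94)) + 164)/(40 - 142) = (-5 - (20 - 2)) - ((77 + 94) + 164)/(-102) = (-5 - 1*18) - (171 + 164)*(-1)/102 = (-5 - 18) - 335*(-1)/102 = -23 - 1*(-335/102) = -23 + 335/102 = -2011/102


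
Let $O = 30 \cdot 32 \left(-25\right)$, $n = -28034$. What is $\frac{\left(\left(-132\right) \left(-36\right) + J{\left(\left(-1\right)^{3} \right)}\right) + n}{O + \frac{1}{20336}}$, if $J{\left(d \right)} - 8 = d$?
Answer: $\frac{473320400}{488063999} \approx 0.96979$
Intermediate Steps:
$J{\left(d \right)} = 8 + d$
$O = -24000$ ($O = 960 \left(-25\right) = -24000$)
$\frac{\left(\left(-132\right) \left(-36\right) + J{\left(\left(-1\right)^{3} \right)}\right) + n}{O + \frac{1}{20336}} = \frac{\left(\left(-132\right) \left(-36\right) + \left(8 + \left(-1\right)^{3}\right)\right) - 28034}{-24000 + \frac{1}{20336}} = \frac{\left(4752 + \left(8 - 1\right)\right) - 28034}{-24000 + \frac{1}{20336}} = \frac{\left(4752 + 7\right) - 28034}{- \frac{488063999}{20336}} = \left(4759 - 28034\right) \left(- \frac{20336}{488063999}\right) = \left(-23275\right) \left(- \frac{20336}{488063999}\right) = \frac{473320400}{488063999}$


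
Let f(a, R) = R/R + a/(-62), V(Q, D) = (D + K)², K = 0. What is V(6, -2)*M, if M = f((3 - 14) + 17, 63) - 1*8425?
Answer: -1044588/31 ≈ -33696.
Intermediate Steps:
V(Q, D) = D² (V(Q, D) = (D + 0)² = D²)
f(a, R) = 1 - a/62 (f(a, R) = 1 + a*(-1/62) = 1 - a/62)
M = -261147/31 (M = (1 - ((3 - 14) + 17)/62) - 1*8425 = (1 - (-11 + 17)/62) - 8425 = (1 - 1/62*6) - 8425 = (1 - 3/31) - 8425 = 28/31 - 8425 = -261147/31 ≈ -8424.1)
V(6, -2)*M = (-2)²*(-261147/31) = 4*(-261147/31) = -1044588/31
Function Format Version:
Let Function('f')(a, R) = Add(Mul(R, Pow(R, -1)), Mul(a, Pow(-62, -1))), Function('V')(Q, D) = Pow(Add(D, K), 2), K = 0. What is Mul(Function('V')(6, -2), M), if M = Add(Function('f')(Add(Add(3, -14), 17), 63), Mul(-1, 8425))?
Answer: Rational(-1044588, 31) ≈ -33696.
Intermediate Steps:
Function('V')(Q, D) = Pow(D, 2) (Function('V')(Q, D) = Pow(Add(D, 0), 2) = Pow(D, 2))
Function('f')(a, R) = Add(1, Mul(Rational(-1, 62), a)) (Function('f')(a, R) = Add(1, Mul(a, Rational(-1, 62))) = Add(1, Mul(Rational(-1, 62), a)))
M = Rational(-261147, 31) (M = Add(Add(1, Mul(Rational(-1, 62), Add(Add(3, -14), 17))), Mul(-1, 8425)) = Add(Add(1, Mul(Rational(-1, 62), Add(-11, 17))), -8425) = Add(Add(1, Mul(Rational(-1, 62), 6)), -8425) = Add(Add(1, Rational(-3, 31)), -8425) = Add(Rational(28, 31), -8425) = Rational(-261147, 31) ≈ -8424.1)
Mul(Function('V')(6, -2), M) = Mul(Pow(-2, 2), Rational(-261147, 31)) = Mul(4, Rational(-261147, 31)) = Rational(-1044588, 31)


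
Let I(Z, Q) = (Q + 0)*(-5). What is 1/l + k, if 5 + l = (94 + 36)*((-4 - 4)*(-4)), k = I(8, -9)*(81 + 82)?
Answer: 30476926/4155 ≈ 7335.0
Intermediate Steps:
I(Z, Q) = -5*Q (I(Z, Q) = Q*(-5) = -5*Q)
k = 7335 (k = (-5*(-9))*(81 + 82) = 45*163 = 7335)
l = 4155 (l = -5 + (94 + 36)*((-4 - 4)*(-4)) = -5 + 130*(-8*(-4)) = -5 + 130*32 = -5 + 4160 = 4155)
1/l + k = 1/4155 + 7335 = 30476926/4155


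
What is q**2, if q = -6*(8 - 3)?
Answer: 900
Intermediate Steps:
q = -30 (q = -6*5 = -30)
q**2 = (-30)**2 = 900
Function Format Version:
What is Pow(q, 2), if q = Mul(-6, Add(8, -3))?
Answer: 900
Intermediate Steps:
q = -30 (q = Mul(-6, 5) = -30)
Pow(q, 2) = Pow(-30, 2) = 900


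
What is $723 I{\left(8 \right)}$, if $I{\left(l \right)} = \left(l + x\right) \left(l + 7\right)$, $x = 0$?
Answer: $86760$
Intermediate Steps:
$I{\left(l \right)} = l \left(7 + l\right)$ ($I{\left(l \right)} = \left(l + 0\right) \left(l + 7\right) = l \left(7 + l\right)$)
$723 I{\left(8 \right)} = 723 \cdot 8 \left(7 + 8\right) = 723 \cdot 8 \cdot 15 = 723 \cdot 120 = 86760$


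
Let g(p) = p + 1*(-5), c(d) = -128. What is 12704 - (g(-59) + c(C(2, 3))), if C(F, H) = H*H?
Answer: 12896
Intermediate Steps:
C(F, H) = H**2
g(p) = -5 + p (g(p) = p - 5 = -5 + p)
12704 - (g(-59) + c(C(2, 3))) = 12704 - ((-5 - 59) - 128) = 12704 - (-64 - 128) = 12704 - 1*(-192) = 12704 + 192 = 12896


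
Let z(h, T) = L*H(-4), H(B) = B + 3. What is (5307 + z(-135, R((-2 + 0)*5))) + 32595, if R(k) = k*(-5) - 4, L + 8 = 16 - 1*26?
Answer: 37920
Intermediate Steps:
L = -18 (L = -8 + (16 - 1*26) = -8 + (16 - 26) = -8 - 10 = -18)
H(B) = 3 + B
R(k) = -4 - 5*k (R(k) = -5*k - 4 = -4 - 5*k)
z(h, T) = 18 (z(h, T) = -18*(3 - 4) = -18*(-1) = 18)
(5307 + z(-135, R((-2 + 0)*5))) + 32595 = (5307 + 18) + 32595 = 5325 + 32595 = 37920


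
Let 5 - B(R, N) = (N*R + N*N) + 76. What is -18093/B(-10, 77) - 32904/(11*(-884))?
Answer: 87006063/12714130 ≈ 6.8433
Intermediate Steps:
B(R, N) = -71 - N**2 - N*R (B(R, N) = 5 - ((N*R + N*N) + 76) = 5 - ((N*R + N**2) + 76) = 5 - ((N**2 + N*R) + 76) = 5 - (76 + N**2 + N*R) = 5 + (-76 - N**2 - N*R) = -71 - N**2 - N*R)
-18093/B(-10, 77) - 32904/(11*(-884)) = -18093/(-71 - 1*77**2 - 1*77*(-10)) - 32904/(11*(-884)) = -18093/(-71 - 1*5929 + 770) - 32904/(-9724) = -18093/(-71 - 5929 + 770) - 32904*(-1/9724) = -18093/(-5230) + 8226/2431 = -18093*(-1/5230) + 8226/2431 = 18093/5230 + 8226/2431 = 87006063/12714130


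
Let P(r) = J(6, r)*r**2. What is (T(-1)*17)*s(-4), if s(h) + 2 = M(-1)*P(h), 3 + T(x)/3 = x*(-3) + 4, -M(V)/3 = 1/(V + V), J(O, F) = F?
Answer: -19992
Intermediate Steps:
M(V) = -3/(2*V) (M(V) = -3/(V + V) = -3*1/(2*V) = -3/(2*V))
T(x) = 3 - 9*x (T(x) = -9 + 3*(x*(-3) + 4) = -9 + 3*(-3*x + 4) = -9 + 3*(4 - 3*x) = -9 + (12 - 9*x) = 3 - 9*x)
P(r) = r**3 (P(r) = r*r**2 = r**3)
s(h) = -2 + 3*h**3/2 (s(h) = -2 + (-3/2/(-1))*h**3 = -2 + (-3/2*(-1))*h**3 = -2 + 3*h**3/2)
(T(-1)*17)*s(-4) = ((3 - 9*(-1))*17)*(-2 + (3/2)*(-4)**3) = ((3 + 9)*17)*(-2 + (3/2)*(-64)) = (12*17)*(-2 - 96) = 204*(-98) = -19992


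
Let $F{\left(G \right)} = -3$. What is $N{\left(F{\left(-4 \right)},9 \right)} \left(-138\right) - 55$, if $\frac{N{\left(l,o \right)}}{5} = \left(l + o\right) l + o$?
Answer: $6155$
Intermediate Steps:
$N{\left(l,o \right)} = 5 o + 5 l \left(l + o\right)$ ($N{\left(l,o \right)} = 5 \left(\left(l + o\right) l + o\right) = 5 \left(l \left(l + o\right) + o\right) = 5 \left(o + l \left(l + o\right)\right) = 5 o + 5 l \left(l + o\right)$)
$N{\left(F{\left(-4 \right)},9 \right)} \left(-138\right) - 55 = \left(5 \cdot 9 + 5 \left(-3\right)^{2} + 5 \left(-3\right) 9\right) \left(-138\right) - 55 = \left(45 + 5 \cdot 9 - 135\right) \left(-138\right) - 55 = \left(45 + 45 - 135\right) \left(-138\right) - 55 = \left(-45\right) \left(-138\right) - 55 = 6210 - 55 = 6155$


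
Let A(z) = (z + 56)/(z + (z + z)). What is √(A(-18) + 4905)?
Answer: 8*√6207/9 ≈ 70.031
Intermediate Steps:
A(z) = (56 + z)/(3*z) (A(z) = (56 + z)/(z + 2*z) = (56 + z)/((3*z)) = (56 + z)*(1/(3*z)) = (56 + z)/(3*z))
√(A(-18) + 4905) = √((⅓)*(56 - 18)/(-18) + 4905) = √((⅓)*(-1/18)*38 + 4905) = √(-19/27 + 4905) = √(132416/27) = 8*√6207/9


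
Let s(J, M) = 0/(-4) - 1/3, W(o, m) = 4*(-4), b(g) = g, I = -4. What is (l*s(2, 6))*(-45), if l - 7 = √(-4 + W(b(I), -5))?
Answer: 105 + 30*I*√5 ≈ 105.0 + 67.082*I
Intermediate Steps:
W(o, m) = -16
l = 7 + 2*I*√5 (l = 7 + √(-4 - 16) = 7 + √(-20) = 7 + 2*I*√5 ≈ 7.0 + 4.4721*I)
s(J, M) = -⅓ (s(J, M) = 0*(-¼) - 1*⅓ = 0 - ⅓ = -⅓)
(l*s(2, 6))*(-45) = ((7 + 2*I*√5)*(-⅓))*(-45) = (-7/3 - 2*I*√5/3)*(-45) = 105 + 30*I*√5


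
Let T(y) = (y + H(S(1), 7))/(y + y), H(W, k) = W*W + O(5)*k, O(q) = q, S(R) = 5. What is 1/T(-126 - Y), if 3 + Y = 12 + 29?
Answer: 41/13 ≈ 3.1538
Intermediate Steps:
Y = 38 (Y = -3 + (12 + 29) = -3 + 41 = 38)
H(W, k) = W² + 5*k (H(W, k) = W*W + 5*k = W² + 5*k)
T(y) = (60 + y)/(2*y) (T(y) = (y + (5² + 5*7))/(y + y) = (y + (25 + 35))/((2*y)) = (y + 60)*(1/(2*y)) = (60 + y)*(1/(2*y)) = (60 + y)/(2*y))
1/T(-126 - Y) = 1/((60 + (-126 - 1*38))/(2*(-126 - 1*38))) = 1/((60 + (-126 - 38))/(2*(-126 - 38))) = 1/((½)*(60 - 164)/(-164)) = 1/((½)*(-1/164)*(-104)) = 1/(13/41) = 41/13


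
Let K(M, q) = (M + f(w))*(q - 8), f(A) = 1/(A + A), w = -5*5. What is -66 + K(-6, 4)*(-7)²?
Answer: 27848/25 ≈ 1113.9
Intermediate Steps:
w = -25
f(A) = 1/(2*A)
K(M, q) = (-8 + q)*(-1/50 + M) (K(M, q) = (M + (½)/(-25))*(q - 8) = (M + (½)*(-1/25))*(-8 + q) = (M - 1/50)*(-8 + q) = (-1/50 + M)*(-8 + q) = (-8 + q)*(-1/50 + M))
-66 + K(-6, 4)*(-7)² = -66 + (4/25 - 8*(-6) - 1/50*4 - 6*4)*(-7)² = -66 + (4/25 + 48 - 2/25 - 24)*49 = -66 + (602/25)*49 = -66 + 29498/25 = 27848/25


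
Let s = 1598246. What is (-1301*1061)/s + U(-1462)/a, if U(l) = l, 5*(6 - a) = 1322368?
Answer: -906810312879/1056710709574 ≈ -0.85814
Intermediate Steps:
a = -1322338/5 (a = 6 - ⅕*1322368 = 6 - 1322368/5 = -1322338/5 ≈ -2.6447e+5)
(-1301*1061)/s + U(-1462)/a = -1301*1061/1598246 - 1462/(-1322338/5) = -1380361*1/1598246 - 1462*(-5/1322338) = -1380361/1598246 + 3655/661169 = -906810312879/1056710709574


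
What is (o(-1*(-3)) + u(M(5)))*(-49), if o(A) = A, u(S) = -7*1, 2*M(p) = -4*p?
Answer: 196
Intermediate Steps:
M(p) = -2*p (M(p) = (-4*p)/2 = -2*p)
u(S) = -7
(o(-1*(-3)) + u(M(5)))*(-49) = (-1*(-3) - 7)*(-49) = (3 - 7)*(-49) = -4*(-49) = 196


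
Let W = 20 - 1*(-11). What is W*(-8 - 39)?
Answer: -1457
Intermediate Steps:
W = 31 (W = 20 + 11 = 31)
W*(-8 - 39) = 31*(-8 - 39) = 31*(-47) = -1457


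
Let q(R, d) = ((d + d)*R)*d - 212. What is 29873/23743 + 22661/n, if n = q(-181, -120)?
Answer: 155190267353/123772543916 ≈ 1.2538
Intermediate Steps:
q(R, d) = -212 + 2*R*d² (q(R, d) = ((2*d)*R)*d - 212 = (2*R*d)*d - 212 = 2*R*d² - 212 = -212 + 2*R*d²)
n = -5213012 (n = -212 + 2*(-181)*(-120)² = -212 + 2*(-181)*14400 = -212 - 5212800 = -5213012)
29873/23743 + 22661/n = 29873/23743 + 22661/(-5213012) = 29873*(1/23743) + 22661*(-1/5213012) = 29873/23743 - 22661/5213012 = 155190267353/123772543916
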